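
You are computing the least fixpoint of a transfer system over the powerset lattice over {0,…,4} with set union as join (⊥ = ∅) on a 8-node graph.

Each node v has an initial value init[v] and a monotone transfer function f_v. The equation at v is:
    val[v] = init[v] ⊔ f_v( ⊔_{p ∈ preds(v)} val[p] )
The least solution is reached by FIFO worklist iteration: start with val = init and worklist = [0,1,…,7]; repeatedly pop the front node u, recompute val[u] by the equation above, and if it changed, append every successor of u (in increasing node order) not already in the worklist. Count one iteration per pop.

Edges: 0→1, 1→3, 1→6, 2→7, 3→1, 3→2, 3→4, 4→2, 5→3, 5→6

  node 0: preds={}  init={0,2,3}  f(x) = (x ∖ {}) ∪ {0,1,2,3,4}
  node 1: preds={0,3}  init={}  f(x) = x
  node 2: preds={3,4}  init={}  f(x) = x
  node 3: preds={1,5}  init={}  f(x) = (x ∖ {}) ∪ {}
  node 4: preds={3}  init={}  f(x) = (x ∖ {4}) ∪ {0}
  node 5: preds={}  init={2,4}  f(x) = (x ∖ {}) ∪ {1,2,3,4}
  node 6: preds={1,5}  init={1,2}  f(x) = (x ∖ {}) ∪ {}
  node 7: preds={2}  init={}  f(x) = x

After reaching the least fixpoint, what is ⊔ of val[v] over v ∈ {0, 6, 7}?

{0,1,2,3,4}

Worklist (12 pops):
  #1 pop 0: in={} → {0,1,2,3,4} (was {0,2,3}); enqueue []
  #2 pop 1: in={0,1,2,3,4} → {0,1,2,3,4} (was {}); enqueue []
  #3 pop 2: in={} → {} (no change)
  #4 pop 3: in={0,1,2,3,4} → {0,1,2,3,4} (was {}); enqueue [1,2]
  #5 pop 4: in={0,1,2,3,4} → {0,1,2,3} (was {}); enqueue []
  #6 pop 5: in={} → {1,2,3,4} (was {2,4}); enqueue [3]
  #7 pop 6: in={0,1,2,3,4} → {0,1,2,3,4} (was {1,2}); enqueue []
  #8 pop 7: in={} → {} (no change)
  #9 pop 1: in={0,1,2,3,4} → {0,1,2,3,4} (no change)
  #10 pop 2: in={0,1,2,3,4} → {0,1,2,3,4} (was {}); enqueue [7]
  #11 pop 3: in={0,1,2,3,4} → {0,1,2,3,4} (no change)
  #12 pop 7: in={0,1,2,3,4} → {0,1,2,3,4} (was {}); enqueue []

Fixpoint:
  val[0] = {0,1,2,3,4}
  val[1] = {0,1,2,3,4}
  val[2] = {0,1,2,3,4}
  val[3] = {0,1,2,3,4}
  val[4] = {0,1,2,3}
  val[5] = {1,2,3,4}
  val[6] = {0,1,2,3,4}
  val[7] = {0,1,2,3,4}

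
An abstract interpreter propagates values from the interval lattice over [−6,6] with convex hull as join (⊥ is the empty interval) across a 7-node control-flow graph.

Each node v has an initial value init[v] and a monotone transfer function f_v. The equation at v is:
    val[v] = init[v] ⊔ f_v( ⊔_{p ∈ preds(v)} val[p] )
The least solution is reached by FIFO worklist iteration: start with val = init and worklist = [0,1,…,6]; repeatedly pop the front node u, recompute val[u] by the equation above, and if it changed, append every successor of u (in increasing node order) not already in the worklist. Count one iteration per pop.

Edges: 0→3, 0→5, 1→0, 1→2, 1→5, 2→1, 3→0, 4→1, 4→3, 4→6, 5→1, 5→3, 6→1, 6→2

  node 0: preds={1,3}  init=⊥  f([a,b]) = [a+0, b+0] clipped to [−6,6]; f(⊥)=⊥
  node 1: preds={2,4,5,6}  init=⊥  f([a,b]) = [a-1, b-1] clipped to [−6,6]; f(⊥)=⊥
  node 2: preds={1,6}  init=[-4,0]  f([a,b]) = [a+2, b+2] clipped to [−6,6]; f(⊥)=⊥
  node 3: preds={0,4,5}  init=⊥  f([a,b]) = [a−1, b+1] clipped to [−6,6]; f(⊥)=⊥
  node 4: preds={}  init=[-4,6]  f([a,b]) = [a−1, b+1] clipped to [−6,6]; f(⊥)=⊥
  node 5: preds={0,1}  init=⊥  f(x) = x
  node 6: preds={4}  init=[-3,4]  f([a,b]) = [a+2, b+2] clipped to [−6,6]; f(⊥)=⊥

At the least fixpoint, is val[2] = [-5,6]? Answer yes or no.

Iteration log — 16 steps:
  step 1. node 0  ⊔preds=⊥  new=⊥  stable
  step 2. node 1  ⊔preds=[-4,6]  new=[-5,5]  old=⊥  +wl: 0
  step 3. node 2  ⊔preds=[-5,5]  new=[-4,6]  old=[-4,0]  +wl: 1
  step 4. node 3  ⊔preds=[-4,6]  new=[-5,6]  old=⊥  +wl: 
  step 5. node 4  ⊔preds=⊥  new=[-4,6]  stable
  step 6. node 5  ⊔preds=[-5,5]  new=[-5,5]  old=⊥  +wl: 3
  step 7. node 6  ⊔preds=[-4,6]  new=[-3,6]  old=[-3,4]  +wl: 2
  step 8. node 0  ⊔preds=[-5,6]  new=[-5,6]  old=⊥  +wl: 5
  step 9. node 1  ⊔preds=[-5,6]  new=[-6,5]  old=[-5,5]  +wl: 0
  step 10. node 3  ⊔preds=[-5,6]  new=[-6,6]  old=[-5,6]  +wl: 
  step 11. node 2  ⊔preds=[-6,6]  new=[-4,6]  stable
  step 12. node 5  ⊔preds=[-6,6]  new=[-6,6]  old=[-5,5]  +wl: 1,3
  step 13. node 0  ⊔preds=[-6,6]  new=[-6,6]  old=[-5,6]  +wl: 5
  step 14. node 1  ⊔preds=[-6,6]  new=[-6,5]  stable
  step 15. node 3  ⊔preds=[-6,6]  new=[-6,6]  stable
  step 16. node 5  ⊔preds=[-6,6]  new=[-6,6]  stable

Least fixpoint reached:
  node 0: [-6,6]
  node 1: [-6,5]
  node 2: [-4,6]
  node 3: [-6,6]
  node 4: [-4,6]
  node 5: [-6,6]
  node 6: [-3,6]

no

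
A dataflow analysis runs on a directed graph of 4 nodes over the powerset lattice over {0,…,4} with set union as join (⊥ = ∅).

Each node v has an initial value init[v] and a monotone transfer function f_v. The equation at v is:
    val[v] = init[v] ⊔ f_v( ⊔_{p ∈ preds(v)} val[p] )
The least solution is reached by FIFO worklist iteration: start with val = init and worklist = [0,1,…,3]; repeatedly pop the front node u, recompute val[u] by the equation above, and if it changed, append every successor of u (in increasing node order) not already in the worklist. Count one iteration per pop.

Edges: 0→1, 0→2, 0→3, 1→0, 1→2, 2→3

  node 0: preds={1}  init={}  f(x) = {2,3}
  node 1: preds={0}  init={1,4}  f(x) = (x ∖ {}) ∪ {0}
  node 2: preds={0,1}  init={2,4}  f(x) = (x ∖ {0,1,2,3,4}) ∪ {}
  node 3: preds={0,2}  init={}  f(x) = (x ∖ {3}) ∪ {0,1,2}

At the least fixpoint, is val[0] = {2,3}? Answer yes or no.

Worklist (5 pops):
  #1 pop 0: in={1,4} → {2,3} (was {}); enqueue []
  #2 pop 1: in={2,3} → {0,1,2,3,4} (was {1,4}); enqueue [0]
  #3 pop 2: in={0,1,2,3,4} → {2,4} (no change)
  #4 pop 3: in={2,3,4} → {0,1,2,4} (was {}); enqueue []
  #5 pop 0: in={0,1,2,3,4} → {2,3} (no change)

Fixpoint:
  val[0] = {2,3}
  val[1] = {0,1,2,3,4}
  val[2] = {2,4}
  val[3] = {0,1,2,4}

yes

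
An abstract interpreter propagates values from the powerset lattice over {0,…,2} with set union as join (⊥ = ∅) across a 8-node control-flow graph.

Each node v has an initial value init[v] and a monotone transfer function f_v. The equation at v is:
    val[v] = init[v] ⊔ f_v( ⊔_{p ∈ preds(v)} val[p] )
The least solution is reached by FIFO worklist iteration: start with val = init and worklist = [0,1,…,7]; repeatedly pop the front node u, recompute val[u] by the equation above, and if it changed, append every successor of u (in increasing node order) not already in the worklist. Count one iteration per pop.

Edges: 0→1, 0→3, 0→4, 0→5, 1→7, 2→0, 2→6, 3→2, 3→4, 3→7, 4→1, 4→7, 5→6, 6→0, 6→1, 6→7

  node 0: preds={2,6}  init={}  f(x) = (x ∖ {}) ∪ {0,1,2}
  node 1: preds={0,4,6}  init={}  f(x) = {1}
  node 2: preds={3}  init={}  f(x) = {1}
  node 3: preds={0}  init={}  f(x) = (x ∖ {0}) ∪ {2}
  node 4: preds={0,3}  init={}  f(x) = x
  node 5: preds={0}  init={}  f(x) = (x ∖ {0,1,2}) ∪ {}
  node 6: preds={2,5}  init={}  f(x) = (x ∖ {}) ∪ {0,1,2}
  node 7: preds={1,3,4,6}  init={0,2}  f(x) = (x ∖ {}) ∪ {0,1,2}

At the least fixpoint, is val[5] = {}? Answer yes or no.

yes

Trace (11 dequeues):
  [1] u=0 | in {} | out {0,1,2} | prev {} | push {}
  [2] u=1 | in {0,1,2} | out {1} | prev {} | push {}
  [3] u=2 | in {} | out {1} | prev {} | push {0}
  [4] u=3 | in {0,1,2} | out {1,2} | prev {} | push {2}
  [5] u=4 | in {0,1,2} | out {0,1,2} | prev {} | push {1}
  [6] u=5 | in {0,1,2} | out {} | ==
  [7] u=6 | in {1} | out {0,1,2} | prev {} | push {}
  [8] u=7 | in {0,1,2} | out {0,1,2} | prev {0,2} | push {}
  [9] u=0 | in {0,1,2} | out {0,1,2} | ==
  [10] u=2 | in {1,2} | out {1} | ==
  [11] u=1 | in {0,1,2} | out {1} | ==

Converged values:
  [0] {0,1,2}
  [1] {1}
  [2] {1}
  [3] {1,2}
  [4] {0,1,2}
  [5] {}
  [6] {0,1,2}
  [7] {0,1,2}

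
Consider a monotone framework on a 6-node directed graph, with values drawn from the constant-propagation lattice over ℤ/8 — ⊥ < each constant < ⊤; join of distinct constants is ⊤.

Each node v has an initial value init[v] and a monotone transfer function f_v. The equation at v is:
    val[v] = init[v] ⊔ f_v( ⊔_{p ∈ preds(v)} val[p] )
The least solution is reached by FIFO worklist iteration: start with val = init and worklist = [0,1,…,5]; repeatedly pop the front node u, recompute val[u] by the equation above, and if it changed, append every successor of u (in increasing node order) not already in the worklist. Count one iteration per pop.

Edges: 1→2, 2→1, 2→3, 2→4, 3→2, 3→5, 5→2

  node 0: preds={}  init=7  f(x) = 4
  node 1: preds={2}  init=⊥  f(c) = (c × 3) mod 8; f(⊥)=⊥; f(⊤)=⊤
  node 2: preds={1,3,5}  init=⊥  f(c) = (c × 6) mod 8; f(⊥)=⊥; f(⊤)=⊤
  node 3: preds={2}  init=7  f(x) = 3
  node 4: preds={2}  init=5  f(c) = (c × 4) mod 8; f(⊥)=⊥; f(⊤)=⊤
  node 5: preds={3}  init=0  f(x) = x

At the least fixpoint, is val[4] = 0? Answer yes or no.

no

Iteration log — 8 steps:
  step 1. node 0  ⊔preds=⊥  new=⊤  old=7  +wl: 
  step 2. node 1  ⊔preds=⊥  new=⊥  stable
  step 3. node 2  ⊔preds=⊤  new=⊤  old=⊥  +wl: 1
  step 4. node 3  ⊔preds=⊤  new=⊤  old=7  +wl: 2
  step 5. node 4  ⊔preds=⊤  new=⊤  old=5  +wl: 
  step 6. node 5  ⊔preds=⊤  new=⊤  old=0  +wl: 
  step 7. node 1  ⊔preds=⊤  new=⊤  old=⊥  +wl: 
  step 8. node 2  ⊔preds=⊤  new=⊤  stable

Least fixpoint reached:
  node 0: ⊤
  node 1: ⊤
  node 2: ⊤
  node 3: ⊤
  node 4: ⊤
  node 5: ⊤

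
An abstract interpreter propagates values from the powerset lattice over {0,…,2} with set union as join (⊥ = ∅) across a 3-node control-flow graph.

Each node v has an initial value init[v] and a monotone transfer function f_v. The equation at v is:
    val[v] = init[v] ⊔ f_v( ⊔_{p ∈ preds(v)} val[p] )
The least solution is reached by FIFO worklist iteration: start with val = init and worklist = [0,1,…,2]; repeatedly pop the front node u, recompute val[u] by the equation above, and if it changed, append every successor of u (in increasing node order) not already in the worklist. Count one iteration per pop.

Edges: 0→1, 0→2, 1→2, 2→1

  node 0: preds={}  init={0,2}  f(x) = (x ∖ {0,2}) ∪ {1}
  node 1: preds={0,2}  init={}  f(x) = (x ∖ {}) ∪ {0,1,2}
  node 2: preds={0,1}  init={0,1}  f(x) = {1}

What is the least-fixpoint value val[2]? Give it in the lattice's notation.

{0,1}

Worklist (3 pops):
  #1 pop 0: in={} → {0,1,2} (was {0,2}); enqueue []
  #2 pop 1: in={0,1,2} → {0,1,2} (was {}); enqueue []
  #3 pop 2: in={0,1,2} → {0,1} (no change)

Fixpoint:
  val[0] = {0,1,2}
  val[1] = {0,1,2}
  val[2] = {0,1}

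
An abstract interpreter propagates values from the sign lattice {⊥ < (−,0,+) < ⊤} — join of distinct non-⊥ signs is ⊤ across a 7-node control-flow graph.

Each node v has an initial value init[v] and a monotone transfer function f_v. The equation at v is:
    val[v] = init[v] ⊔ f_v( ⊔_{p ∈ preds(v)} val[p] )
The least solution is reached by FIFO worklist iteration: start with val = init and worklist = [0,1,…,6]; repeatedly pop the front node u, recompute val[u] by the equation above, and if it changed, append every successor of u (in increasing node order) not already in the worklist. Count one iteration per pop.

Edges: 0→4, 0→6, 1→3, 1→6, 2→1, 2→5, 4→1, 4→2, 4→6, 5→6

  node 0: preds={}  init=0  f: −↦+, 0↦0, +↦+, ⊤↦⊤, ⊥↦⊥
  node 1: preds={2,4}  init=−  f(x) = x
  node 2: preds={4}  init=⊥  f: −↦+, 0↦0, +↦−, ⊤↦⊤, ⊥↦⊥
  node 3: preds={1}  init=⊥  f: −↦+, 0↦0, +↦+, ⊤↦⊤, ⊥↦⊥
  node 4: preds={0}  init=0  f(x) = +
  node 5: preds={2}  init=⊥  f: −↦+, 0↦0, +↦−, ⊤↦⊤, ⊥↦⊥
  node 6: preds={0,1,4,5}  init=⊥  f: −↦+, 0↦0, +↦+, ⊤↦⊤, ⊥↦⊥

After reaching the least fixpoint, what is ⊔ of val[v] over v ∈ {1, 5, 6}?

Worklist (12 pops):
  #1 pop 0: in=⊥ → 0 (no change)
  #2 pop 1: in=0 → ⊤ (was −); enqueue []
  #3 pop 2: in=0 → 0 (was ⊥); enqueue [1]
  #4 pop 3: in=⊤ → ⊤ (was ⊥); enqueue []
  #5 pop 4: in=0 → ⊤ (was 0); enqueue [2]
  #6 pop 5: in=0 → 0 (was ⊥); enqueue []
  #7 pop 6: in=⊤ → ⊤ (was ⊥); enqueue []
  #8 pop 1: in=⊤ → ⊤ (no change)
  #9 pop 2: in=⊤ → ⊤ (was 0); enqueue [1,5]
  #10 pop 1: in=⊤ → ⊤ (no change)
  #11 pop 5: in=⊤ → ⊤ (was 0); enqueue [6]
  #12 pop 6: in=⊤ → ⊤ (no change)

Fixpoint:
  val[0] = 0
  val[1] = ⊤
  val[2] = ⊤
  val[3] = ⊤
  val[4] = ⊤
  val[5] = ⊤
  val[6] = ⊤

⊤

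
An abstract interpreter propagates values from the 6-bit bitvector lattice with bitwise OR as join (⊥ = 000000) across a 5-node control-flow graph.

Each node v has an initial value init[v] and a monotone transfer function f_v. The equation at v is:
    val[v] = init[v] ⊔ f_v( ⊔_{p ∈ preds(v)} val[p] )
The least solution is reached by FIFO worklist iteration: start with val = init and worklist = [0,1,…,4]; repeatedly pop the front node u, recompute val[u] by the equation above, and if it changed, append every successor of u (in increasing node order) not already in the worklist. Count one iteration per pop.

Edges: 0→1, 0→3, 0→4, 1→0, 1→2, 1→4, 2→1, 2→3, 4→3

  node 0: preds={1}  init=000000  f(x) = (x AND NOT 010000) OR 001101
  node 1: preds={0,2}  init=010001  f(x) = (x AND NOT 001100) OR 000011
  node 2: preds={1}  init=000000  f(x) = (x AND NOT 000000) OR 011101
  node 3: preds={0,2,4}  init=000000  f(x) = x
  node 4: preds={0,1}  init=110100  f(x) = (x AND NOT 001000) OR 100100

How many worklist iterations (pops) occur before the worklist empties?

9

Trace (9 dequeues):
  [1] u=0 | in 010001 | out 001101 | prev 000000 | push {}
  [2] u=1 | in 001101 | out 010011 | prev 010001 | push {0}
  [3] u=2 | in 010011 | out 011111 | prev 000000 | push {1}
  [4] u=3 | in 111111 | out 111111 | prev 000000 | push {}
  [5] u=4 | in 011111 | out 110111 | prev 110100 | push {3}
  [6] u=0 | in 010011 | out 001111 | prev 001101 | push {4}
  [7] u=1 | in 011111 | out 010011 | ==
  [8] u=3 | in 111111 | out 111111 | ==
  [9] u=4 | in 011111 | out 110111 | ==

Converged values:
  [0] 001111
  [1] 010011
  [2] 011111
  [3] 111111
  [4] 110111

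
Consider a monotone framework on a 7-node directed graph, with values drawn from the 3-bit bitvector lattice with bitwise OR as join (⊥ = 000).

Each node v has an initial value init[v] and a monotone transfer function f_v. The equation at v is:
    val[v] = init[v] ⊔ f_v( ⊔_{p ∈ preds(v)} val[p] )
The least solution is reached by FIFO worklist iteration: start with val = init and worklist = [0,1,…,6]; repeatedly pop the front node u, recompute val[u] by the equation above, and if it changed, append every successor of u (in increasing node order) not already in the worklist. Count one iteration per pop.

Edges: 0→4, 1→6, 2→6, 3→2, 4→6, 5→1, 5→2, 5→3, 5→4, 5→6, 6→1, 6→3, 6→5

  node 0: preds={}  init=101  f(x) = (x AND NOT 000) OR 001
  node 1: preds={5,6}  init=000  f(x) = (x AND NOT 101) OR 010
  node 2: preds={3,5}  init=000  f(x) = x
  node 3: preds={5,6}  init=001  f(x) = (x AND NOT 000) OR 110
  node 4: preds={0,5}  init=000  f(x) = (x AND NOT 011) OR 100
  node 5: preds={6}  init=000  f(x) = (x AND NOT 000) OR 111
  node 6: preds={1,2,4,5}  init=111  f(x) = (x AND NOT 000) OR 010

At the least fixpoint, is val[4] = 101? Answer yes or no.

no

Trace (12 dequeues):
  [1] u=0 | in 000 | out 101 | ==
  [2] u=1 | in 111 | out 010 | prev 000 | push {}
  [3] u=2 | in 001 | out 001 | prev 000 | push {}
  [4] u=3 | in 111 | out 111 | prev 001 | push {2}
  [5] u=4 | in 101 | out 100 | prev 000 | push {}
  [6] u=5 | in 111 | out 111 | prev 000 | push {1,3,4}
  [7] u=6 | in 111 | out 111 | ==
  [8] u=2 | in 111 | out 111 | prev 001 | push {6}
  [9] u=1 | in 111 | out 010 | ==
  [10] u=3 | in 111 | out 111 | ==
  [11] u=4 | in 111 | out 100 | ==
  [12] u=6 | in 111 | out 111 | ==

Converged values:
  [0] 101
  [1] 010
  [2] 111
  [3] 111
  [4] 100
  [5] 111
  [6] 111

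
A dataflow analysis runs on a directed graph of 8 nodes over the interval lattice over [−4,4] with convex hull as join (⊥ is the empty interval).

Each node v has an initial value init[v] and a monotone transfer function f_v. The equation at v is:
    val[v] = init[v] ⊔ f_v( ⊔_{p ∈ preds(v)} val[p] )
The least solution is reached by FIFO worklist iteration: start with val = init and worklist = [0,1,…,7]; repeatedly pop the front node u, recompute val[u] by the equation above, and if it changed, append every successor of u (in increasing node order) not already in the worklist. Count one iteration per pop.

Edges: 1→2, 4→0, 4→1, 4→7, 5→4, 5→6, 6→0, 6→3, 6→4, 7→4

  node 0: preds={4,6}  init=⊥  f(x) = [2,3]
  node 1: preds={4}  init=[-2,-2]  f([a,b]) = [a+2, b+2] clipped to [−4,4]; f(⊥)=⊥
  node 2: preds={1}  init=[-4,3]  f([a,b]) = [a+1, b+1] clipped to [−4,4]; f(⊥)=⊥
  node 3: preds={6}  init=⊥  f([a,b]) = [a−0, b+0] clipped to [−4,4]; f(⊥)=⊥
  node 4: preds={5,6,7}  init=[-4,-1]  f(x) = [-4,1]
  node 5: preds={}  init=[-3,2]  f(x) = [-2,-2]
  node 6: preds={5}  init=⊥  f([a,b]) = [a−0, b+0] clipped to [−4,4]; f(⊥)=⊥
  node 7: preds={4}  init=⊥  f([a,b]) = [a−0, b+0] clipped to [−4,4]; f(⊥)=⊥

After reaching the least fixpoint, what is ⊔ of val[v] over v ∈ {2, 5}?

[-4,4]

Iteration log — 13 steps:
  step 1. node 0  ⊔preds=[-4,-1]  new=[2,3]  old=⊥  +wl: 
  step 2. node 1  ⊔preds=[-4,-1]  new=[-2,1]  old=[-2,-2]  +wl: 
  step 3. node 2  ⊔preds=[-2,1]  new=[-4,3]  stable
  step 4. node 3  ⊔preds=⊥  new=⊥  stable
  step 5. node 4  ⊔preds=[-3,2]  new=[-4,1]  old=[-4,-1]  +wl: 0,1
  step 6. node 5  ⊔preds=⊥  new=[-3,2]  stable
  step 7. node 6  ⊔preds=[-3,2]  new=[-3,2]  old=⊥  +wl: 3,4
  step 8. node 7  ⊔preds=[-4,1]  new=[-4,1]  old=⊥  +wl: 
  step 9. node 0  ⊔preds=[-4,2]  new=[2,3]  stable
  step 10. node 1  ⊔preds=[-4,1]  new=[-2,3]  old=[-2,1]  +wl: 2
  step 11. node 3  ⊔preds=[-3,2]  new=[-3,2]  old=⊥  +wl: 
  step 12. node 4  ⊔preds=[-4,2]  new=[-4,1]  stable
  step 13. node 2  ⊔preds=[-2,3]  new=[-4,4]  old=[-4,3]  +wl: 

Least fixpoint reached:
  node 0: [2,3]
  node 1: [-2,3]
  node 2: [-4,4]
  node 3: [-3,2]
  node 4: [-4,1]
  node 5: [-3,2]
  node 6: [-3,2]
  node 7: [-4,1]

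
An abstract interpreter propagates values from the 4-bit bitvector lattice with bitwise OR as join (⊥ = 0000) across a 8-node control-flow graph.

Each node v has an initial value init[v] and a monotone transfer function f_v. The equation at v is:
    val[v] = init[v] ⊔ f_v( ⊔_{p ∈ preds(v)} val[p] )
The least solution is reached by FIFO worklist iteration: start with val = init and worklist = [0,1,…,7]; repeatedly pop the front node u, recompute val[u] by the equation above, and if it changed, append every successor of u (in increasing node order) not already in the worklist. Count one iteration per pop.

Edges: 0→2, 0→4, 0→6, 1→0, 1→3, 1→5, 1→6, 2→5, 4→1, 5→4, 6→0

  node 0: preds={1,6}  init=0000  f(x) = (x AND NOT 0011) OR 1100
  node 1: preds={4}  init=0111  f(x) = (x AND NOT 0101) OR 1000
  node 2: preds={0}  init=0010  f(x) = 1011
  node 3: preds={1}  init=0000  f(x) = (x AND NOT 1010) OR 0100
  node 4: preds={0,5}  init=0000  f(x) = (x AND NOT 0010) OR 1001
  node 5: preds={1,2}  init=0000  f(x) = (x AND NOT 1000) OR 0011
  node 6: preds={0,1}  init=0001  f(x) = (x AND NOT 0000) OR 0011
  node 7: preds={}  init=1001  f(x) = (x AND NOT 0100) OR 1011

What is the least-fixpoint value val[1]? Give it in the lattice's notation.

1111

Trace (11 dequeues):
  [1] u=0 | in 0111 | out 1100 | prev 0000 | push {}
  [2] u=1 | in 0000 | out 1111 | prev 0111 | push {0}
  [3] u=2 | in 1100 | out 1011 | prev 0010 | push {}
  [4] u=3 | in 1111 | out 0101 | prev 0000 | push {}
  [5] u=4 | in 1100 | out 1101 | prev 0000 | push {1}
  [6] u=5 | in 1111 | out 0111 | prev 0000 | push {4}
  [7] u=6 | in 1111 | out 1111 | prev 0001 | push {}
  [8] u=7 | in 0000 | out 1011 | prev 1001 | push {}
  [9] u=0 | in 1111 | out 1100 | ==
  [10] u=1 | in 1101 | out 1111 | ==
  [11] u=4 | in 1111 | out 1101 | ==

Converged values:
  [0] 1100
  [1] 1111
  [2] 1011
  [3] 0101
  [4] 1101
  [5] 0111
  [6] 1111
  [7] 1011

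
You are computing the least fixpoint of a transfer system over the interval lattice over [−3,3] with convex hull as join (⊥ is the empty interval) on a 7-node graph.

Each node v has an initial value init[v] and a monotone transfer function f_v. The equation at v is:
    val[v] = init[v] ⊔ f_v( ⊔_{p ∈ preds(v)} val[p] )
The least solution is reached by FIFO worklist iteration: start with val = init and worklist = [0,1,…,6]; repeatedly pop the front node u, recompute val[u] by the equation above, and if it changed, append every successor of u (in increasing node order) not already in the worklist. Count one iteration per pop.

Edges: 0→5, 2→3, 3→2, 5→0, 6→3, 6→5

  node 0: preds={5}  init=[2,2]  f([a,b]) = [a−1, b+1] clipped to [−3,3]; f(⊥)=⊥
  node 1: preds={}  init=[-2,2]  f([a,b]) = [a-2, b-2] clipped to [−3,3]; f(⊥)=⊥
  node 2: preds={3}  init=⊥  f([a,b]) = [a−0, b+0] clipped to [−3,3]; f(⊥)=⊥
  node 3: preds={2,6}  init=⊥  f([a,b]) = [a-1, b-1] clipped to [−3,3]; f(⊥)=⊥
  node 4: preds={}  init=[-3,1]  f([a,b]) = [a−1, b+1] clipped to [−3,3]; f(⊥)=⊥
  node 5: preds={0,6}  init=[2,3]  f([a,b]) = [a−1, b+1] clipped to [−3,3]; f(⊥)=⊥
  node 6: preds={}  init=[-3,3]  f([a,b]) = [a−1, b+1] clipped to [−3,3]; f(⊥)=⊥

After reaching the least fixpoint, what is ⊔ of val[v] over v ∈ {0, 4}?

[-3,3]

Trace (11 dequeues):
  [1] u=0 | in [2,3] | out [1,3] | prev [2,2] | push {}
  [2] u=1 | in ⊥ | out [-2,2] | ==
  [3] u=2 | in ⊥ | out ⊥ | ==
  [4] u=3 | in [-3,3] | out [-3,2] | prev ⊥ | push {2}
  [5] u=4 | in ⊥ | out [-3,1] | ==
  [6] u=5 | in [-3,3] | out [-3,3] | prev [2,3] | push {0}
  [7] u=6 | in ⊥ | out [-3,3] | ==
  [8] u=2 | in [-3,2] | out [-3,2] | prev ⊥ | push {3}
  [9] u=0 | in [-3,3] | out [-3,3] | prev [1,3] | push {5}
  [10] u=3 | in [-3,3] | out [-3,2] | ==
  [11] u=5 | in [-3,3] | out [-3,3] | ==

Converged values:
  [0] [-3,3]
  [1] [-2,2]
  [2] [-3,2]
  [3] [-3,2]
  [4] [-3,1]
  [5] [-3,3]
  [6] [-3,3]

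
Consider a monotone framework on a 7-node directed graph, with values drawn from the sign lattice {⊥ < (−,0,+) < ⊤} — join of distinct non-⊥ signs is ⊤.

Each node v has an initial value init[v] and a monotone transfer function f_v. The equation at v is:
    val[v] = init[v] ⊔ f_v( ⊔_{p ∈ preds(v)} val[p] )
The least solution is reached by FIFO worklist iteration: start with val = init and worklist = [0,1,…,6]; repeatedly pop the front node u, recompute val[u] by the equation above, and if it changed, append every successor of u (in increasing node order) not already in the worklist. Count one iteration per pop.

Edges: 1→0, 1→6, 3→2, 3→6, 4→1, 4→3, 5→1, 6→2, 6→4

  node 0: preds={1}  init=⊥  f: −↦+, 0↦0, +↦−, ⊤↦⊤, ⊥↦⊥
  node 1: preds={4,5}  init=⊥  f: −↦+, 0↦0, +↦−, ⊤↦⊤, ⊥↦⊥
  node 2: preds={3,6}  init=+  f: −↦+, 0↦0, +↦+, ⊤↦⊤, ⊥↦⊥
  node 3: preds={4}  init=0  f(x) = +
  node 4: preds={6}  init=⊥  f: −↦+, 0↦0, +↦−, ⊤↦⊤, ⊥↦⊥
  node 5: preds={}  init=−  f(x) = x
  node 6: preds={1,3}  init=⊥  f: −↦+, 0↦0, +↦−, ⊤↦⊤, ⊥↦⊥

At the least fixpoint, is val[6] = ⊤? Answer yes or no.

yes

Iteration log — 14 steps:
  step 1. node 0  ⊔preds=⊥  new=⊥  stable
  step 2. node 1  ⊔preds=−  new=+  old=⊥  +wl: 0
  step 3. node 2  ⊔preds=0  new=⊤  old=+  +wl: 
  step 4. node 3  ⊔preds=⊥  new=⊤  old=0  +wl: 2
  step 5. node 4  ⊔preds=⊥  new=⊥  stable
  step 6. node 5  ⊔preds=⊥  new=−  stable
  step 7. node 6  ⊔preds=⊤  new=⊤  old=⊥  +wl: 4
  step 8. node 0  ⊔preds=+  new=−  old=⊥  +wl: 
  step 9. node 2  ⊔preds=⊤  new=⊤  stable
  step 10. node 4  ⊔preds=⊤  new=⊤  old=⊥  +wl: 1,3
  step 11. node 1  ⊔preds=⊤  new=⊤  old=+  +wl: 0,6
  step 12. node 3  ⊔preds=⊤  new=⊤  stable
  step 13. node 0  ⊔preds=⊤  new=⊤  old=−  +wl: 
  step 14. node 6  ⊔preds=⊤  new=⊤  stable

Least fixpoint reached:
  node 0: ⊤
  node 1: ⊤
  node 2: ⊤
  node 3: ⊤
  node 4: ⊤
  node 5: −
  node 6: ⊤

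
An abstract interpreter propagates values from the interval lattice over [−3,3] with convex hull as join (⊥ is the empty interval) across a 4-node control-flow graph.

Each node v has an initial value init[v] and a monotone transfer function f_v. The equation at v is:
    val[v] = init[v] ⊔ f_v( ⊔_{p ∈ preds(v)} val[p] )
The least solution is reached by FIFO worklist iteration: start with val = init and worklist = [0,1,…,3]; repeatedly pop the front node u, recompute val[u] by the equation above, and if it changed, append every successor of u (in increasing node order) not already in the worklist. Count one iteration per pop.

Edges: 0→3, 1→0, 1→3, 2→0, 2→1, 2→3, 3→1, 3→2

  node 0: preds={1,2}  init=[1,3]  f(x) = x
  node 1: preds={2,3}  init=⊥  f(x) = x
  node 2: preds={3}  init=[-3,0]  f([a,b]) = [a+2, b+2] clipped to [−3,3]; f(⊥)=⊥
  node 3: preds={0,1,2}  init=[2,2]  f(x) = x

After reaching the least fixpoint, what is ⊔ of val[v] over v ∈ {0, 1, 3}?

Iteration log — 9 steps:
  step 1. node 0  ⊔preds=[-3,0]  new=[-3,3]  old=[1,3]  +wl: 
  step 2. node 1  ⊔preds=[-3,2]  new=[-3,2]  old=⊥  +wl: 0
  step 3. node 2  ⊔preds=[2,2]  new=[-3,3]  old=[-3,0]  +wl: 1
  step 4. node 3  ⊔preds=[-3,3]  new=[-3,3]  old=[2,2]  +wl: 2
  step 5. node 0  ⊔preds=[-3,3]  new=[-3,3]  stable
  step 6. node 1  ⊔preds=[-3,3]  new=[-3,3]  old=[-3,2]  +wl: 0,3
  step 7. node 2  ⊔preds=[-3,3]  new=[-3,3]  stable
  step 8. node 0  ⊔preds=[-3,3]  new=[-3,3]  stable
  step 9. node 3  ⊔preds=[-3,3]  new=[-3,3]  stable

Least fixpoint reached:
  node 0: [-3,3]
  node 1: [-3,3]
  node 2: [-3,3]
  node 3: [-3,3]

[-3,3]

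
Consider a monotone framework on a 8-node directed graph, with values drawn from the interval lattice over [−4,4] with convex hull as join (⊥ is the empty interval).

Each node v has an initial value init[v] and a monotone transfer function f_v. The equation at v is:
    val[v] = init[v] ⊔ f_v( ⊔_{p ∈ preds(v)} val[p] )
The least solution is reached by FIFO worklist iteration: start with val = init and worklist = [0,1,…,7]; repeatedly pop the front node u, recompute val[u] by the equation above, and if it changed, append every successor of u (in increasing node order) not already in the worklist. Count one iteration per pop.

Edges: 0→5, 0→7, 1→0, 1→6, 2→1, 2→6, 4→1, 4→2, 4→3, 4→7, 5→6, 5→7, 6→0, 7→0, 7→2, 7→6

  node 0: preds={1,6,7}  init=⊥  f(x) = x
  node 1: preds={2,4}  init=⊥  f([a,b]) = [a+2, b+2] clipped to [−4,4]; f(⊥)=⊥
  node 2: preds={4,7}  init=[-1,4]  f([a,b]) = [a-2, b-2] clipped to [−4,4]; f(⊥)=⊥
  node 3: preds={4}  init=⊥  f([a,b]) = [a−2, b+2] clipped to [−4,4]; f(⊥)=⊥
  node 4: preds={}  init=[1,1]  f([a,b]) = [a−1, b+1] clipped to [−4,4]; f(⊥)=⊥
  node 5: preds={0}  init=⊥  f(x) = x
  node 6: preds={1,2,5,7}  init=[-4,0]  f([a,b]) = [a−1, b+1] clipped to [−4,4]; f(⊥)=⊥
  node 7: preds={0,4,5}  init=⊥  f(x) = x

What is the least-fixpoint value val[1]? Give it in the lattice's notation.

Worklist (17 pops):
  #1 pop 0: in=[-4,0] → [-4,0] (was ⊥); enqueue []
  #2 pop 1: in=[-1,4] → [1,4] (was ⊥); enqueue [0]
  #3 pop 2: in=[1,1] → [-1,4] (no change)
  #4 pop 3: in=[1,1] → [-1,3] (was ⊥); enqueue []
  #5 pop 4: in=⊥ → [1,1] (no change)
  #6 pop 5: in=[-4,0] → [-4,0] (was ⊥); enqueue []
  #7 pop 6: in=[-4,4] → [-4,4] (was [-4,0]); enqueue []
  #8 pop 7: in=[-4,1] → [-4,1] (was ⊥); enqueue [2,6]
  #9 pop 0: in=[-4,4] → [-4,4] (was [-4,0]); enqueue [5,7]
  #10 pop 2: in=[-4,1] → [-4,4] (was [-1,4]); enqueue [1]
  #11 pop 6: in=[-4,4] → [-4,4] (no change)
  #12 pop 5: in=[-4,4] → [-4,4] (was [-4,0]); enqueue [6]
  #13 pop 7: in=[-4,4] → [-4,4] (was [-4,1]); enqueue [0,2]
  #14 pop 1: in=[-4,4] → [-2,4] (was [1,4]); enqueue []
  #15 pop 6: in=[-4,4] → [-4,4] (no change)
  #16 pop 0: in=[-4,4] → [-4,4] (no change)
  #17 pop 2: in=[-4,4] → [-4,4] (no change)

Fixpoint:
  val[0] = [-4,4]
  val[1] = [-2,4]
  val[2] = [-4,4]
  val[3] = [-1,3]
  val[4] = [1,1]
  val[5] = [-4,4]
  val[6] = [-4,4]
  val[7] = [-4,4]

[-2,4]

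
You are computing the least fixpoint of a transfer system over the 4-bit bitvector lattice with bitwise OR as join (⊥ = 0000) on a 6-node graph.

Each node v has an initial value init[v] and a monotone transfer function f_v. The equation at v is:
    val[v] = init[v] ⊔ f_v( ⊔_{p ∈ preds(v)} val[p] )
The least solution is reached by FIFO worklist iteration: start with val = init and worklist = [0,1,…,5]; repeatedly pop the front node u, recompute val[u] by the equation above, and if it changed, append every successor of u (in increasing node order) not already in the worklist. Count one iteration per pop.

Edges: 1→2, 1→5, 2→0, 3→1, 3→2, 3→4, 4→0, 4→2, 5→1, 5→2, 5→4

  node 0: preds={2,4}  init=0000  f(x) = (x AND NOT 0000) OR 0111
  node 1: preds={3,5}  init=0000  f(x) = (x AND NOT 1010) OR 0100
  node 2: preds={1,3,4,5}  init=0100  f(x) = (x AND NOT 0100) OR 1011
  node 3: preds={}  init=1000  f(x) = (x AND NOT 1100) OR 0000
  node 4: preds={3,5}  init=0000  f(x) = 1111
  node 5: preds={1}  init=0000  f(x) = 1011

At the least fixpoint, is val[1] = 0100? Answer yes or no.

Worklist (12 pops):
  #1 pop 0: in=0100 → 0111 (was 0000); enqueue []
  #2 pop 1: in=1000 → 0100 (was 0000); enqueue []
  #3 pop 2: in=1100 → 1111 (was 0100); enqueue [0]
  #4 pop 3: in=0000 → 1000 (no change)
  #5 pop 4: in=1000 → 1111 (was 0000); enqueue [2]
  #6 pop 5: in=0100 → 1011 (was 0000); enqueue [1,4]
  #7 pop 0: in=1111 → 1111 (was 0111); enqueue []
  #8 pop 2: in=1111 → 1111 (no change)
  #9 pop 1: in=1011 → 0101 (was 0100); enqueue [2,5]
  #10 pop 4: in=1011 → 1111 (no change)
  #11 pop 2: in=1111 → 1111 (no change)
  #12 pop 5: in=0101 → 1011 (no change)

Fixpoint:
  val[0] = 1111
  val[1] = 0101
  val[2] = 1111
  val[3] = 1000
  val[4] = 1111
  val[5] = 1011

no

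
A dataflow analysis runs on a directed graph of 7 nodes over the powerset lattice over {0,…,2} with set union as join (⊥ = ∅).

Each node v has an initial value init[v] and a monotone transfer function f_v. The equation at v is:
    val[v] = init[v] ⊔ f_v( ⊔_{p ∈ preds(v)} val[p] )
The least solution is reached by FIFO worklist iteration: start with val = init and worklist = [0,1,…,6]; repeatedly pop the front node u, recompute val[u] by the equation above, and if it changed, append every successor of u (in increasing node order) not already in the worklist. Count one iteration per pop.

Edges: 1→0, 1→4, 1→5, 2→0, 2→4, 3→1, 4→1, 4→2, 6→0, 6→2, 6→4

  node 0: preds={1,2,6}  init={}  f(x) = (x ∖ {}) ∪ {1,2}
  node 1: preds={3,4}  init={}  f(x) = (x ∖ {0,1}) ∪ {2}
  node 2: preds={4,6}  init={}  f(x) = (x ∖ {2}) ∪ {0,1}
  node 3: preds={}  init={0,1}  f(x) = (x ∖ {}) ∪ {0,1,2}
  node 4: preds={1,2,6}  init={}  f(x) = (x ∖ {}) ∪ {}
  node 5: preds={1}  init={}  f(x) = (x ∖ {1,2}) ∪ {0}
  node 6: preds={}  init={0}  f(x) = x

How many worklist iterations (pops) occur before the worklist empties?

10

Worklist (10 pops):
  #1 pop 0: in={0} → {0,1,2} (was {}); enqueue []
  #2 pop 1: in={0,1} → {2} (was {}); enqueue [0]
  #3 pop 2: in={0} → {0,1} (was {}); enqueue []
  #4 pop 3: in={} → {0,1,2} (was {0,1}); enqueue [1]
  #5 pop 4: in={0,1,2} → {0,1,2} (was {}); enqueue [2]
  #6 pop 5: in={2} → {0} (was {}); enqueue []
  #7 pop 6: in={} → {0} (no change)
  #8 pop 0: in={0,1,2} → {0,1,2} (no change)
  #9 pop 1: in={0,1,2} → {2} (no change)
  #10 pop 2: in={0,1,2} → {0,1} (no change)

Fixpoint:
  val[0] = {0,1,2}
  val[1] = {2}
  val[2] = {0,1}
  val[3] = {0,1,2}
  val[4] = {0,1,2}
  val[5] = {0}
  val[6] = {0}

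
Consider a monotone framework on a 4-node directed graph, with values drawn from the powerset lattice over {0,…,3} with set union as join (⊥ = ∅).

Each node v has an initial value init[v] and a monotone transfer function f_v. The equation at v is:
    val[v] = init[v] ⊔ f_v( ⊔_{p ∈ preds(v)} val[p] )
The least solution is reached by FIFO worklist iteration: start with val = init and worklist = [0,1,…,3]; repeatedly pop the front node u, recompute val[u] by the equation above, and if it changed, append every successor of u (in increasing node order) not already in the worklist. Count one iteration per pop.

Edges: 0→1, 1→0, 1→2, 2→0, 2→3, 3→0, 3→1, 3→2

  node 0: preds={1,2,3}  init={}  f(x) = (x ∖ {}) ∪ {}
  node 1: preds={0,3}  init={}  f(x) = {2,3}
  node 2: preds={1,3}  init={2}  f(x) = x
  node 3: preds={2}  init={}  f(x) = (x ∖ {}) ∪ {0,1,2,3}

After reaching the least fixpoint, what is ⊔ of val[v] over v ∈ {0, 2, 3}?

{0,1,2,3}

Worklist (9 pops):
  #1 pop 0: in={2} → {2} (was {}); enqueue []
  #2 pop 1: in={2} → {2,3} (was {}); enqueue [0]
  #3 pop 2: in={2,3} → {2,3} (was {2}); enqueue []
  #4 pop 3: in={2,3} → {0,1,2,3} (was {}); enqueue [1,2]
  #5 pop 0: in={0,1,2,3} → {0,1,2,3} (was {2}); enqueue []
  #6 pop 1: in={0,1,2,3} → {2,3} (no change)
  #7 pop 2: in={0,1,2,3} → {0,1,2,3} (was {2,3}); enqueue [0,3]
  #8 pop 0: in={0,1,2,3} → {0,1,2,3} (no change)
  #9 pop 3: in={0,1,2,3} → {0,1,2,3} (no change)

Fixpoint:
  val[0] = {0,1,2,3}
  val[1] = {2,3}
  val[2] = {0,1,2,3}
  val[3] = {0,1,2,3}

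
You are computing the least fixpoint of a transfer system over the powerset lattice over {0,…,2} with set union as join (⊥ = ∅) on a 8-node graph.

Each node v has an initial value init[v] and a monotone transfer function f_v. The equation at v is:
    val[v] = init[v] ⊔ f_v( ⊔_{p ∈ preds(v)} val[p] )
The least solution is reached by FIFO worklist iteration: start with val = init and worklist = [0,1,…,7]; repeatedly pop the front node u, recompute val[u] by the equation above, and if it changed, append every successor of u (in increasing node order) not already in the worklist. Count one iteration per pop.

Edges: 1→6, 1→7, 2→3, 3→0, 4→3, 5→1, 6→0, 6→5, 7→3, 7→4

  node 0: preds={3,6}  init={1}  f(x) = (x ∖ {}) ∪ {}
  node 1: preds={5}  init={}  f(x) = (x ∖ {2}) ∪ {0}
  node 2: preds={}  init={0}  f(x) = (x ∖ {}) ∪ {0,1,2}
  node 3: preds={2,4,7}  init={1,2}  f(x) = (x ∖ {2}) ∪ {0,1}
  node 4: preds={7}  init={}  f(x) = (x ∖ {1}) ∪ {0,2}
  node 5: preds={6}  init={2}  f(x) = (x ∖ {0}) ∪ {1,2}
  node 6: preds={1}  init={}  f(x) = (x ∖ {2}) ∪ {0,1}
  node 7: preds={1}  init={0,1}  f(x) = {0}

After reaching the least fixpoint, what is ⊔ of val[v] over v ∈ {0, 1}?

{0,1,2}

Iteration log — 14 steps:
  step 1. node 0  ⊔preds={1,2}  new={1,2}  old={1}  +wl: 
  step 2. node 1  ⊔preds={2}  new={0}  old={}  +wl: 
  step 3. node 2  ⊔preds={}  new={0,1,2}  old={0}  +wl: 
  step 4. node 3  ⊔preds={0,1,2}  new={0,1,2}  old={1,2}  +wl: 0
  step 5. node 4  ⊔preds={0,1}  new={0,2}  old={}  +wl: 3
  step 6. node 5  ⊔preds={}  new={1,2}  old={2}  +wl: 1
  step 7. node 6  ⊔preds={0}  new={0,1}  old={}  +wl: 5
  step 8. node 7  ⊔preds={0}  new={0,1}  stable
  step 9. node 0  ⊔preds={0,1,2}  new={0,1,2}  old={1,2}  +wl: 
  step 10. node 3  ⊔preds={0,1,2}  new={0,1,2}  stable
  step 11. node 1  ⊔preds={1,2}  new={0,1}  old={0}  +wl: 6,7
  step 12. node 5  ⊔preds={0,1}  new={1,2}  stable
  step 13. node 6  ⊔preds={0,1}  new={0,1}  stable
  step 14. node 7  ⊔preds={0,1}  new={0,1}  stable

Least fixpoint reached:
  node 0: {0,1,2}
  node 1: {0,1}
  node 2: {0,1,2}
  node 3: {0,1,2}
  node 4: {0,2}
  node 5: {1,2}
  node 6: {0,1}
  node 7: {0,1}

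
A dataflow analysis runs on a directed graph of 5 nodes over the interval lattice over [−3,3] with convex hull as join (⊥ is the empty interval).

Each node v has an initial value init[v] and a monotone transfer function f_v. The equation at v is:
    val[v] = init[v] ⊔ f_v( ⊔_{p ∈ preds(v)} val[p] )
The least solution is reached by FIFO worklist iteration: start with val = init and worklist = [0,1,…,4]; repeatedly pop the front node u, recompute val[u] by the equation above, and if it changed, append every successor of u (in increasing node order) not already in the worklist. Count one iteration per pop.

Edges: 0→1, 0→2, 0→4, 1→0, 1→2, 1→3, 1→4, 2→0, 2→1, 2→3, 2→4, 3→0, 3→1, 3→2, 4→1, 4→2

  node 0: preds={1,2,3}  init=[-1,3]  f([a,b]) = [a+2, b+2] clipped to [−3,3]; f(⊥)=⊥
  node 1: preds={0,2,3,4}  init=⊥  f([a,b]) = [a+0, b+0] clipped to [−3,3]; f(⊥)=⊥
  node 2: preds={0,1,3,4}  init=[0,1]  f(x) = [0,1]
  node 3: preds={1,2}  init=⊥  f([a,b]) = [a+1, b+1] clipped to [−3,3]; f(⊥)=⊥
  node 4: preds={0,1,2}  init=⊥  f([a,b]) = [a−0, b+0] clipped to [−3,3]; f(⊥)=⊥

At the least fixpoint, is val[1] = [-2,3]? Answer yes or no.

Trace (8 dequeues):
  [1] u=0 | in [0,1] | out [-1,3] | ==
  [2] u=1 | in [-1,3] | out [-1,3] | prev ⊥ | push {0}
  [3] u=2 | in [-1,3] | out [0,1] | ==
  [4] u=3 | in [-1,3] | out [0,3] | prev ⊥ | push {1,2}
  [5] u=4 | in [-1,3] | out [-1,3] | prev ⊥ | push {}
  [6] u=0 | in [-1,3] | out [-1,3] | ==
  [7] u=1 | in [-1,3] | out [-1,3] | ==
  [8] u=2 | in [-1,3] | out [0,1] | ==

Converged values:
  [0] [-1,3]
  [1] [-1,3]
  [2] [0,1]
  [3] [0,3]
  [4] [-1,3]

no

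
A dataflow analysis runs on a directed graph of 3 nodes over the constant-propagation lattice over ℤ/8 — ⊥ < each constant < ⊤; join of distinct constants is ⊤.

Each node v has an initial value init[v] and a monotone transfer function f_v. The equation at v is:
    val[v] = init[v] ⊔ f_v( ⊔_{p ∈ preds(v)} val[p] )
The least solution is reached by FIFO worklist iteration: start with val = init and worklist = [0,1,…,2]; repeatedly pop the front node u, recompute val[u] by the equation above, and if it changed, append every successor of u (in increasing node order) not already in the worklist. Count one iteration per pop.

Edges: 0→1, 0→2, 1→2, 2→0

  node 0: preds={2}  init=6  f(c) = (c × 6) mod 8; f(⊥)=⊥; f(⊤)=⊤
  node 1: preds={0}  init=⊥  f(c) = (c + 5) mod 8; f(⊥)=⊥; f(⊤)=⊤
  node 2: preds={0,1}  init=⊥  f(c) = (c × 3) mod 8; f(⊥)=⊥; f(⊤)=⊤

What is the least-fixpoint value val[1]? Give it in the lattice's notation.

⊤

Trace (6 dequeues):
  [1] u=0 | in ⊥ | out 6 | ==
  [2] u=1 | in 6 | out 3 | prev ⊥ | push {}
  [3] u=2 | in ⊤ | out ⊤ | prev ⊥ | push {0}
  [4] u=0 | in ⊤ | out ⊤ | prev 6 | push {1,2}
  [5] u=1 | in ⊤ | out ⊤ | prev 3 | push {}
  [6] u=2 | in ⊤ | out ⊤ | ==

Converged values:
  [0] ⊤
  [1] ⊤
  [2] ⊤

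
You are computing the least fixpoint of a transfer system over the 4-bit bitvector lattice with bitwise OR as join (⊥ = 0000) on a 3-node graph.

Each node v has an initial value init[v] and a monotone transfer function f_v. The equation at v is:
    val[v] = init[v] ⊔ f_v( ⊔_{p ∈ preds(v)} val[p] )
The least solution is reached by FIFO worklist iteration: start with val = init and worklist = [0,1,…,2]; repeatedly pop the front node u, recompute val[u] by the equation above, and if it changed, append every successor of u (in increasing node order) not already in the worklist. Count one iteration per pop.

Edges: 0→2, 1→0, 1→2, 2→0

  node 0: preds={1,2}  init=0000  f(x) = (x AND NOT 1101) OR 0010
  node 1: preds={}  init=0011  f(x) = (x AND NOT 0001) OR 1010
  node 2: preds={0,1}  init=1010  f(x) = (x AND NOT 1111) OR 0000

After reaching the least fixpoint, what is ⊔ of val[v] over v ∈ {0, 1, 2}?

Iteration log — 4 steps:
  step 1. node 0  ⊔preds=1011  new=0010  old=0000  +wl: 
  step 2. node 1  ⊔preds=0000  new=1011  old=0011  +wl: 0
  step 3. node 2  ⊔preds=1011  new=1010  stable
  step 4. node 0  ⊔preds=1011  new=0010  stable

Least fixpoint reached:
  node 0: 0010
  node 1: 1011
  node 2: 1010

1011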